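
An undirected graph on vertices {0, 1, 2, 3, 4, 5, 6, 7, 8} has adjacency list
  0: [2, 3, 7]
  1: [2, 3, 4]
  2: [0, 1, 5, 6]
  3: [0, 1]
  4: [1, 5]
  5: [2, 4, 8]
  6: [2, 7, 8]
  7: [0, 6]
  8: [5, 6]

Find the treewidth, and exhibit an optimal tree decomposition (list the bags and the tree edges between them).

The largest bag has 4 vertices, giving width 3; this decomposition certifies tw(G) ≤ 3. For the lower bound: the 4 vertex sets {4,5,8}, {1}, {2}, {0,3,6,7} are disjoint, each induces a connected subgraph, and every pair is joined by at least one edge of G. Contracting each set to a single vertex therefore yields K_{4} as a minor, and since treewidth is minor-monotone, tw(G) ≥ tw(K_{4}) = 3. Hence tw(G) = 3 exactly.

Treewidth 3.
Bags: B1 = {1, 4, 5, 8}  B2 = {1, 2, 5, 8}  B3 = {1, 2, 6, 8}  B4 = {1, 2, 3, 6}  B5 = {0, 2, 3, 6}  B6 = {0, 3, 6, 7}
Tree: B1–B2, B2–B3, B3–B4, B4–B5, B5–B6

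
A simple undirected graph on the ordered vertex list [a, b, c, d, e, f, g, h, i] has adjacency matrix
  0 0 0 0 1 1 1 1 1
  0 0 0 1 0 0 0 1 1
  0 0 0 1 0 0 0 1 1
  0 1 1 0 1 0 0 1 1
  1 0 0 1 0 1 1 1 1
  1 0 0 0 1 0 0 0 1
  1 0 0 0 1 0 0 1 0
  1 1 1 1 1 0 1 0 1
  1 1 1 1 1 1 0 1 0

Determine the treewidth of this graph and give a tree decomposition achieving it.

The largest bag has 4 vertices, giving width 3; this decomposition certifies tw(G) ≤ 3. Conversely, {a, e, g, h} is a clique of size 4, and the vertices of any clique must share a bag in every tree decomposition; so some bag has ≥ 4 vertices and tw(G) ≥ 3. Hence tw(G) = 3 exactly.

Treewidth 3.
Bags: B1 = {a, e, h, i}  B2 = {a, e, g, h}  B3 = {a, e, f, i}  B4 = {d, e, h, i}  B5 = {c, d, h, i}  B6 = {b, d, h, i}
Tree: B1–B2, B1–B3, B1–B4, B4–B5, B5–B6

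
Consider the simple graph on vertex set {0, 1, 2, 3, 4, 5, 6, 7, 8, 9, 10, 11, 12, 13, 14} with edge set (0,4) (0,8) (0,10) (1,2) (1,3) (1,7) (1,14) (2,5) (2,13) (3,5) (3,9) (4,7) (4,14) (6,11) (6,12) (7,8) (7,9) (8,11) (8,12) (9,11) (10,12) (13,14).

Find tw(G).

A width-3 tree decomposition is:
Bags: B1 = {6, 10, 11, 12}  B2 = {8, 10, 11, 12}  B3 = {0, 8, 10, 11}  B4 = {0, 8, 9, 11}  B5 = {0, 7, 8, 9}  B6 = {0, 4, 7, 9}  B7 = {3, 4, 7, 9}  B8 = {1, 3, 4, 7}  B9 = {1, 3, 4, 14}  B10 = {1, 3, 5, 14}  B11 = {1, 2, 5, 14}  B12 = {2, 5, 13, 14}
Tree: B1–B2, B2–B3, B3–B4, B4–B5, B5–B6, B6–B7, B7–B8, B8–B9, B9–B10, B10–B11, B11–B12
Every bag has size at most 4, so the width is 4 − 1 = 3 and tw(G) ≤ 3. For the lower bound: the 4 vertex sets {6,10,12}, {11}, {8}, {0,4,7,9} are disjoint, each induces a connected subgraph, and every pair is joined by at least one edge of G. Contracting each set to a single vertex therefore yields K_{4} as a minor, and since treewidth is minor-monotone, tw(G) ≥ tw(K_{4}) = 3. Hence tw(G) = 3 exactly.

3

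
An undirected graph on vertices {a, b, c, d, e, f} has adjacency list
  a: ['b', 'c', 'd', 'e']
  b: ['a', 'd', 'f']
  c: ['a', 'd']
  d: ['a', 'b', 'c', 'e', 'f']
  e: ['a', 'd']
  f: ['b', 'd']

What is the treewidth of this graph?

2

A width-2 tree decomposition is:
Bags: B1 = {a, c, d}  B2 = {a, b, d}  B3 = {b, d, f}  B4 = {a, d, e}
Tree: B1–B2, B2–B3, B1–B4
The largest bag has 3 vertices, giving width 2; this decomposition certifies tw(G) ≤ 2. Conversely, {a, d, e} is a clique of size 3, and the vertices of any clique must share a bag in every tree decomposition; so some bag has ≥ 3 vertices and tw(G) ≥ 2. Combining the bounds, tw(G) = 2.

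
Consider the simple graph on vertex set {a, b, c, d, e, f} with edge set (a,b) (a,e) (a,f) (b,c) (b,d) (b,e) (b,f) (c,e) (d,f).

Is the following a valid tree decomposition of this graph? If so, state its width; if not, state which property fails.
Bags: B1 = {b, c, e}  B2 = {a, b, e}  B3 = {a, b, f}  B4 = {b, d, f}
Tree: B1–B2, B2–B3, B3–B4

Every vertex of G appears in some bag (union = {a, b, c, d, e, f}); every edge is covered by a bag; and for each vertex v the set of bags containing v is connected in the bag tree. The decomposition is therefore valid. The largest bag has 3 vertices, so the width is 2.

Yes; width 2.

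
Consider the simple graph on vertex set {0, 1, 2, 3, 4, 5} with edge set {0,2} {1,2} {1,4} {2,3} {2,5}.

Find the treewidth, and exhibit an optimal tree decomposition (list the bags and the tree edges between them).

Treewidth 1.
One optimal decomposition is:
Bags: B1 = {1, 4}  B2 = {1, 2}  B3 = {2, 5}  B4 = {2, 3}  B5 = {0, 2}
Tree: B1–B2, B2–B3, B3–B4, B2–B5

Each bag holds 2 vertices, so the decomposition has width 1, which upper-bounds the treewidth. G has an edge, so its treewidth is at least 1. The upper and lower bounds meet at 1, so that is the treewidth.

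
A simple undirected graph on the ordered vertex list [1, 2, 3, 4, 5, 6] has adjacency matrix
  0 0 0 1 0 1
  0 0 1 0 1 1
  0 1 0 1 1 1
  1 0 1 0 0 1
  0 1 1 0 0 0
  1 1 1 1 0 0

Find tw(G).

2

A width-2 tree decomposition is:
Bags: B1 = {3, 4, 6}  B2 = {2, 3, 6}  B3 = {1, 4, 6}  B4 = {2, 3, 5}
Tree: B1–B2, B1–B3, B2–B4
Every bag has size at most 3, so the width is 3 − 1 = 2 and tw(G) ≤ 2. On the other hand G contains the 3-clique {1, 4, 6}. A clique must lie in a single bag of any decomposition, so no decomposition can have width below 2. The upper and lower bounds meet at 2, so that is the treewidth.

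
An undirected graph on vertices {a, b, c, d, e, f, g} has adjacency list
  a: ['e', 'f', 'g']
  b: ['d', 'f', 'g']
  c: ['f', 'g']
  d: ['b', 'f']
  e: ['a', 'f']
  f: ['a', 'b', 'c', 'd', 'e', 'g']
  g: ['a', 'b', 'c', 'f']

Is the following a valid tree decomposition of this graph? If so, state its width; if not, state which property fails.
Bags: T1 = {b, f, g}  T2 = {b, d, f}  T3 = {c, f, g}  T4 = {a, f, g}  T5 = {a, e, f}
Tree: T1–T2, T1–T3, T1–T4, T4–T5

Yes; width 2.

Vertex coverage: the bags together contain {a, b, c, d, e, f, g}, the full vertex set. Edge coverage: each edge of G has both endpoints in at least one bag. Running intersection: for every vertex, the bags containing it form a connected subtree. All three properties hold, so this is a valid tree decomposition of width max|bag| − 1 = 2, and hence tw(G) ≤ 2.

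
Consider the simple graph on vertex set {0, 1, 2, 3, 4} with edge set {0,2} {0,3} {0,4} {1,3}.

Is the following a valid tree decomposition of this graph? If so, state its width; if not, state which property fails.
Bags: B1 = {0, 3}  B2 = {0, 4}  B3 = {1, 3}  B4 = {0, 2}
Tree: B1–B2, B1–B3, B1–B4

Yes; width 1.

Vertex coverage: the bags together contain {0, 1, 2, 3, 4}, the full vertex set. Edge coverage: each edge of G has both endpoints in at least one bag. Running intersection: for every vertex, the bags containing it form a connected subtree. All three properties hold, so this is a valid tree decomposition of width max|bag| − 1 = 1, and hence tw(G) ≤ 1.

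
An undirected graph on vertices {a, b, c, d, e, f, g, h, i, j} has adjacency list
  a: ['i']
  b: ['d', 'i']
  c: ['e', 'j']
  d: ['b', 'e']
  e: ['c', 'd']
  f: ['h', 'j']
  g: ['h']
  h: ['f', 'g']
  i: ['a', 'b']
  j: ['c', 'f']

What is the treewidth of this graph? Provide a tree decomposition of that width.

Treewidth 1.
One such decomposition:
Bags: B1 = {a, i}  B2 = {b, i}  B3 = {b, d}  B4 = {d, e}  B5 = {c, e}  B6 = {c, j}  B7 = {f, j}  B8 = {f, h}  B9 = {g, h}
Tree: B1–B2, B2–B3, B3–B4, B4–B5, B5–B6, B6–B7, B7–B8, B8–B9

Every bag has size at most 2, so the width is 2 − 1 = 1 and tw(G) ≤ 1. G has an edge, so its treewidth is at least 1. The upper and lower bounds meet at 1, so that is the treewidth.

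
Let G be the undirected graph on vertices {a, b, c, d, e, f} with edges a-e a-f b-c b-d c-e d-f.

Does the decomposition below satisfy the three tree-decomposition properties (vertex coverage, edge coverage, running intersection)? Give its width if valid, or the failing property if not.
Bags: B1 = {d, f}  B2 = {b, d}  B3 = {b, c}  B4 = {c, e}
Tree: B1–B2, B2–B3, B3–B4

A tree decomposition must satisfy three properties: every vertex lies in some bag; for every edge, both endpoints lie together in some bag; and for every vertex, the bags containing it form a connected subtree. Here vertex a appears in no bag, so the decomposition is invalid.

No — vertex a appears in no bag.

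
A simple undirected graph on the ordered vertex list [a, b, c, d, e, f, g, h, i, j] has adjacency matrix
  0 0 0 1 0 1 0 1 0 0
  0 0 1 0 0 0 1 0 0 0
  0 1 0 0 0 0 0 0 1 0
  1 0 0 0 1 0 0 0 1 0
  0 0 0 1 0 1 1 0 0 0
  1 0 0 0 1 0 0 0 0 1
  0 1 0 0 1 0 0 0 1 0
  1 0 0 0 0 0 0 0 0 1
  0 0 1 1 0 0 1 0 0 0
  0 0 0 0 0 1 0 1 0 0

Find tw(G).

A width-2 tree decomposition is:
Bags: B1 = {f, h, j}  B2 = {a, f, h}  B3 = {a, e, f}  B4 = {a, d, e}  B5 = {d, e, g}  B6 = {d, g, i}  B7 = {b, g, i}  B8 = {b, c, i}
Tree: B1–B2, B2–B3, B3–B4, B4–B5, B5–B6, B6–B7, B7–B8
Each bag holds 3 vertices, so the decomposition has width 2, which upper-bounds the treewidth. Since j–h–a–f–j is a cycle in G, G is not acyclic. Forests are exactly the graphs of treewidth ≤ 1, so tw(G) ≥ 2. Hence tw(G) = 2 exactly.

2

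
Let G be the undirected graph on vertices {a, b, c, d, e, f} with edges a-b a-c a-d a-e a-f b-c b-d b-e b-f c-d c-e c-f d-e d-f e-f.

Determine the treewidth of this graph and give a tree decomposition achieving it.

A single bag containing all 6 vertices is trivially a valid decomposition of width 5. For the lower bound, the 6 vertices {a, b, c, d, e, f} are pairwise adjacent, and any tree decomposition puts a clique entirely inside one bag — forcing width ≥ 5. Hence tw(G) = 5 exactly.

Treewidth 5.
Bags: B1 = {a, b, c, d, e, f}
Tree: (single bag)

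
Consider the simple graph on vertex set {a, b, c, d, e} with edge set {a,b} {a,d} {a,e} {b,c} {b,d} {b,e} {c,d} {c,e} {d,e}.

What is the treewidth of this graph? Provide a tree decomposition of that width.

Treewidth 3.
One such decomposition:
Bags: B1 = {b, c, d, e}  B2 = {a, b, d, e}
Tree: B1–B2

Each bag holds 4 vertices, so the decomposition has width 3, which upper-bounds the treewidth. On the other hand G contains the 4-clique {b, c, d, e}. A clique must lie in a single bag of any decomposition, so no decomposition can have width below 3. Combining the bounds, tw(G) = 3.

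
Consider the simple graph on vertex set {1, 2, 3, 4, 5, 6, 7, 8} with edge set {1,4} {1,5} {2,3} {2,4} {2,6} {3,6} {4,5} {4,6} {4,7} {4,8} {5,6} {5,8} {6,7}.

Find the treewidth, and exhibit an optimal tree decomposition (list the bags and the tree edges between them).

Treewidth 2.
One optimal decomposition is:
Bags: B1 = {2, 4, 6}  B2 = {4, 5, 6}  B3 = {1, 4, 5}  B4 = {4, 6, 7}  B5 = {4, 5, 8}  B6 = {2, 3, 6}
Tree: B1–B2, B2–B3, B1–B4, B2–B5, B1–B6

The largest bag has 3 vertices, giving width 2; this decomposition certifies tw(G) ≤ 2. Conversely, {2, 3, 6} is a clique of size 3, and the vertices of any clique must share a bag in every tree decomposition; so some bag has ≥ 3 vertices and tw(G) ≥ 2. Hence tw(G) = 2 exactly.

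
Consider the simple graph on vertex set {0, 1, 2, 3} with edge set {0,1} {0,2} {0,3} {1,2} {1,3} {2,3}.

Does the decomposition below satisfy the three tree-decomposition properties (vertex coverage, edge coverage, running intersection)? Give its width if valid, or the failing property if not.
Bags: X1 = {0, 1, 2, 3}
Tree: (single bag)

Every vertex of G appears in some bag (union = {0, 1, 2, 3}); every edge is covered by a bag; and for each vertex v the set of bags containing v is connected in the bag tree. The decomposition is therefore valid. The largest bag has 4 vertices, so the width is 3.

Yes; width 3.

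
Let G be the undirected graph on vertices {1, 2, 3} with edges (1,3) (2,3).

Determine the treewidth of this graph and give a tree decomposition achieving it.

Treewidth 1.
One optimal decomposition is:
Bags: B1 = {2, 3}  B2 = {1, 3}
Tree: B1–B2

Each bag holds 2 vertices, so the decomposition has width 1, which upper-bounds the treewidth. G has an edge, so its treewidth is at least 1. Therefore the treewidth is 1.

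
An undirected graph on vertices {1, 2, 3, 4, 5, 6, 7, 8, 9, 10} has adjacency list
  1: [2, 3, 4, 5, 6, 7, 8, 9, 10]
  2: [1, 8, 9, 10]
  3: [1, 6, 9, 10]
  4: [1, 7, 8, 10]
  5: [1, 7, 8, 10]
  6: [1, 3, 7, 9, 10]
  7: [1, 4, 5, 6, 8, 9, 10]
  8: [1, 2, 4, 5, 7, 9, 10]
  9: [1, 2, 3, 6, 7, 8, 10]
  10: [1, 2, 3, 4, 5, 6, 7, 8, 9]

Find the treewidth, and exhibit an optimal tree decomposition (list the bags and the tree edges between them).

Each bag holds 5 vertices, so the decomposition has width 4, which upper-bounds the treewidth. Conversely, {1, 2, 8, 9, 10} is a clique of size 5, and the vertices of any clique must share a bag in every tree decomposition; so some bag has ≥ 5 vertices and tw(G) ≥ 4. The upper and lower bounds meet at 4, so that is the treewidth.

Treewidth 4.
One optimal decomposition is:
Bags: B1 = {1, 7, 8, 9, 10}  B2 = {1, 2, 8, 9, 10}  B3 = {1, 6, 7, 9, 10}  B4 = {1, 4, 7, 8, 10}  B5 = {1, 3, 6, 9, 10}  B6 = {1, 5, 7, 8, 10}
Tree: B1–B2, B1–B3, B1–B4, B3–B5, B4–B6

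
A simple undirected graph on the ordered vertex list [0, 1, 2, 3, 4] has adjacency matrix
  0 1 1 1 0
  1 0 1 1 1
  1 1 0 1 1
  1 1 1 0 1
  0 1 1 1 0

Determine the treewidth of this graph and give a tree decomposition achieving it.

Treewidth 3.
One such decomposition:
Bags: B1 = {0, 1, 2, 3}  B2 = {1, 2, 3, 4}
Tree: B1–B2

Every bag has size at most 4, so the width is 4 − 1 = 3 and tw(G) ≤ 3. Conversely, {0, 1, 2, 3} is a clique of size 4, and the vertices of any clique must share a bag in every tree decomposition; so some bag has ≥ 4 vertices and tw(G) ≥ 3. Combining the bounds, tw(G) = 3.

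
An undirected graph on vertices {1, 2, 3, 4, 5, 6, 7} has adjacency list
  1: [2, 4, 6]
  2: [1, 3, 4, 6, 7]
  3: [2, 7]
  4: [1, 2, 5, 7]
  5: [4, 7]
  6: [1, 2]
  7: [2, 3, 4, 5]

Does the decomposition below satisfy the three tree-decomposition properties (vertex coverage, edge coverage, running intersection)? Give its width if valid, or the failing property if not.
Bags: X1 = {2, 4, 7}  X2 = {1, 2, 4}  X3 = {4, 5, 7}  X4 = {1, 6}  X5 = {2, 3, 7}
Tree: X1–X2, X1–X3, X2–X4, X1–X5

A tree decomposition must satisfy three properties: every vertex lies in some bag; for every edge, both endpoints lie together in some bag; and for every vertex, the bags containing it form a connected subtree. Here edge (2,6) lies in no bag, so the decomposition is invalid.

No — edge (2,6) lies in no bag.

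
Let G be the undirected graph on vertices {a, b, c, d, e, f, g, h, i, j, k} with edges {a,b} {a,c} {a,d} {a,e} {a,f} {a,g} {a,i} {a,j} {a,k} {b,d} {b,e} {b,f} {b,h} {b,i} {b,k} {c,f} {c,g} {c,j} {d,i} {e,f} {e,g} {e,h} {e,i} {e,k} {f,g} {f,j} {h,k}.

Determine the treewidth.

A width-3 tree decomposition is:
Bags: B1 = {a, b, e, k}  B2 = {a, b, e, f}  B3 = {a, e, f, g}  B4 = {a, b, e, i}  B5 = {a, c, f, g}  B6 = {b, e, h, k}  B7 = {a, b, d, i}  B8 = {a, c, f, j}
Tree: B1–B2, B2–B3, B2–B4, B3–B5, B1–B6, B4–B7, B5–B8
Each bag holds 4 vertices, so the decomposition has width 3, which upper-bounds the treewidth. For the lower bound, the 4 vertices {b, e, h, k} are pairwise adjacent, and any tree decomposition puts a clique entirely inside one bag — forcing width ≥ 3. Therefore the treewidth is 3.

3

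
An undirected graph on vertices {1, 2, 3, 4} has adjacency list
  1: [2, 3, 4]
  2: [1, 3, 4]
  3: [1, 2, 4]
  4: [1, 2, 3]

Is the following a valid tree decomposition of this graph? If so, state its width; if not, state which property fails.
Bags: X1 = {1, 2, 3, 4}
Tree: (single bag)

Checking the three conditions: (i) the bags cover all of {1, 2, 3, 4}; (ii) for each edge, some bag contains both endpoints; (iii) the bags containing any fixed vertex form a subtree. All hold, so the decomposition is valid with width 4 − 1 = 3.

Yes; width 3.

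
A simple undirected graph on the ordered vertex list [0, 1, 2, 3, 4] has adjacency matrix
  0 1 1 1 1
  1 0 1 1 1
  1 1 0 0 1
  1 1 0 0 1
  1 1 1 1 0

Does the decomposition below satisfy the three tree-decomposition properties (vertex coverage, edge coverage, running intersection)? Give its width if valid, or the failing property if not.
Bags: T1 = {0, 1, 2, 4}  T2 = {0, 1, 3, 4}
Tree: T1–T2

Every vertex of G appears in some bag (union = {0, 1, 2, 3, 4}); every edge is covered by a bag; and for each vertex v the set of bags containing v is connected in the bag tree. The decomposition is therefore valid. The largest bag has 4 vertices, so the width is 3.

Yes; width 3.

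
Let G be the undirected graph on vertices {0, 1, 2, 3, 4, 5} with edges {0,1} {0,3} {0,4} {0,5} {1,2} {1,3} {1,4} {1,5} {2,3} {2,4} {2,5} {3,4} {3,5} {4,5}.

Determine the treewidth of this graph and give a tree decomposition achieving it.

The largest bag has 5 vertices, giving width 4; this decomposition certifies tw(G) ≤ 4. On the other hand G contains the 5-clique {0, 1, 3, 4, 5}. A clique must lie in a single bag of any decomposition, so no decomposition can have width below 4. Combining the bounds, tw(G) = 4.

Treewidth 4.
One such decomposition:
Bags: B1 = {1, 2, 3, 4, 5}  B2 = {0, 1, 3, 4, 5}
Tree: B1–B2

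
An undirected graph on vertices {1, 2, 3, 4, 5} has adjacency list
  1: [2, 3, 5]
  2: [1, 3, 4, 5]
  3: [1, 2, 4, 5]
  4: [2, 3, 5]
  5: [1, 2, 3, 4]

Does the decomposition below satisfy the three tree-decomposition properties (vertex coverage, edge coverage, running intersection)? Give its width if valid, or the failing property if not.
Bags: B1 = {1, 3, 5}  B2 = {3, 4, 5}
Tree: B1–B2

No — vertex 2 appears in no bag.

A tree decomposition must satisfy three properties: every vertex lies in some bag; for every edge, both endpoints lie together in some bag; and for every vertex, the bags containing it form a connected subtree. Here vertex 2 appears in no bag, so the decomposition is invalid.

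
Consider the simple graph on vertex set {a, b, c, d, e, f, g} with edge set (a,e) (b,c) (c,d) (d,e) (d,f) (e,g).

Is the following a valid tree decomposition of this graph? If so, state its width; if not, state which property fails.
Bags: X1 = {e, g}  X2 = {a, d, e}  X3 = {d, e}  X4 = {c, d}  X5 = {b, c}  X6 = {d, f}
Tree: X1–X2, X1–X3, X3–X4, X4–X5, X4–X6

No — bags containing vertex d are not connected in the tree.

A tree decomposition must satisfy three properties: every vertex lies in some bag; for every edge, both endpoints lie together in some bag; and for every vertex, the bags containing it form a connected subtree. Here bags containing vertex d are not connected in the tree, so the decomposition is invalid.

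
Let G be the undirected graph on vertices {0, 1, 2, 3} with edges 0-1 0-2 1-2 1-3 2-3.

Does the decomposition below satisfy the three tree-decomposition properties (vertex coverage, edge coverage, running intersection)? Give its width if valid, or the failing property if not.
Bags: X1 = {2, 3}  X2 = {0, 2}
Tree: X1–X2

A tree decomposition must satisfy three properties: every vertex lies in some bag; for every edge, both endpoints lie together in some bag; and for every vertex, the bags containing it form a connected subtree. Here vertex 1 appears in no bag, so the decomposition is invalid.

No — vertex 1 appears in no bag.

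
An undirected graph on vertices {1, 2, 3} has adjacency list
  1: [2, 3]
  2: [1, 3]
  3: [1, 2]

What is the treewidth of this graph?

A width-2 tree decomposition is:
Bags: B1 = {1, 2, 3}
Tree: (single bag)
A single bag containing all 3 vertices is trivially a valid decomposition of width 2. For the lower bound, the 3 vertices {1, 2, 3} are pairwise adjacent, and any tree decomposition puts a clique entirely inside one bag — forcing width ≥ 2. Hence tw(G) = 2 exactly.

2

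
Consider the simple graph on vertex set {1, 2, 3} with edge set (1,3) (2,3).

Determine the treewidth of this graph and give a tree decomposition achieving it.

Treewidth 1.
Bags: B1 = {2, 3}  B2 = {1, 3}
Tree: B1–B2

Each bag holds 2 vertices, so the decomposition has width 1, which upper-bounds the treewidth. G has an edge, so its treewidth is at least 1. The upper and lower bounds meet at 1, so that is the treewidth.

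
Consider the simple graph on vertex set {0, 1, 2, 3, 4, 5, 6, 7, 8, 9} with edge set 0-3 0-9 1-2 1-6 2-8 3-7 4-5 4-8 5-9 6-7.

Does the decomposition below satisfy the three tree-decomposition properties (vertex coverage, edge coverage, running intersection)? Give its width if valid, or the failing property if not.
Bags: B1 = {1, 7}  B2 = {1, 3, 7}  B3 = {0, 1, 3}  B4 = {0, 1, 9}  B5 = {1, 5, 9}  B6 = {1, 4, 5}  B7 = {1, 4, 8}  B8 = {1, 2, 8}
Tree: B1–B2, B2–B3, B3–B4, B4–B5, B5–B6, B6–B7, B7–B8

No — vertex 6 appears in no bag.

A tree decomposition must satisfy three properties: every vertex lies in some bag; for every edge, both endpoints lie together in some bag; and for every vertex, the bags containing it form a connected subtree. Here vertex 6 appears in no bag, so the decomposition is invalid.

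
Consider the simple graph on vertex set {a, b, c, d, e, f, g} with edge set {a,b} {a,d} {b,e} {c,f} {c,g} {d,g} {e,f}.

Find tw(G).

2

A width-2 tree decomposition is:
Bags: B1 = {c, e, f}  B2 = {b, c, e}  B3 = {a, b, c}  B4 = {a, c, d}  B5 = {c, d, g}
Tree: B1–B2, B2–B3, B3–B4, B4–B5
The largest bag has 3 vertices, giving width 2; this decomposition certifies tw(G) ≤ 2. The edges c–f–e–b–a–d–g–c form a cycle, so G is not a tree and its treewidth is at least 2. Hence tw(G) = 2 exactly.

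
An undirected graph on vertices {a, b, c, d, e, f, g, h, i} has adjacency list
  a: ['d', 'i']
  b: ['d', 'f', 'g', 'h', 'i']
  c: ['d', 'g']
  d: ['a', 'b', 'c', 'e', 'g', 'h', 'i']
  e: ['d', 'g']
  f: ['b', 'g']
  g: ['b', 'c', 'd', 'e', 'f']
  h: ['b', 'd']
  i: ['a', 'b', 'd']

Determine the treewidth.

2

A width-2 tree decomposition is:
Bags: B1 = {b, f, g}  B2 = {b, d, g}  B3 = {c, d, g}  B4 = {b, d, i}  B5 = {b, d, h}  B6 = {a, d, i}  B7 = {d, e, g}
Tree: B1–B2, B2–B3, B2–B4, B2–B5, B4–B6, B3–B7
Every bag has size at most 3, so the width is 3 − 1 = 2 and tw(G) ≤ 2. On the other hand G contains the 3-clique {d, e, g}. A clique must lie in a single bag of any decomposition, so no decomposition can have width below 2. Combining the bounds, tw(G) = 2.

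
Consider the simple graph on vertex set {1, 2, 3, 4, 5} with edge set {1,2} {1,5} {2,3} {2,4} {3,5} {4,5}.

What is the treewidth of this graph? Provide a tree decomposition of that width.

Treewidth 2.
One such decomposition:
Bags: B1 = {1, 2, 5}  B2 = {2, 4, 5}  B3 = {2, 3, 5}
Tree: B1–B2, B2–B3

Every bag has size at most 3, so the width is 3 − 1 = 2 and tw(G) ≤ 2. Since 2–1–5–4–2 is a cycle in G, G is not acyclic. Forests are exactly the graphs of treewidth ≤ 1, so tw(G) ≥ 2. Hence tw(G) = 2 exactly.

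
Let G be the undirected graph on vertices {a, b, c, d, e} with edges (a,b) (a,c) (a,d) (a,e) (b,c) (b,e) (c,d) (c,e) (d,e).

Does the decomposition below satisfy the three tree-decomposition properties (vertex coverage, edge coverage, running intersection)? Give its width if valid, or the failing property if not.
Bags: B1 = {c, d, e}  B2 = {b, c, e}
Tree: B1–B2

No — vertex a appears in no bag.

A tree decomposition must satisfy three properties: every vertex lies in some bag; for every edge, both endpoints lie together in some bag; and for every vertex, the bags containing it form a connected subtree. Here vertex a appears in no bag, so the decomposition is invalid.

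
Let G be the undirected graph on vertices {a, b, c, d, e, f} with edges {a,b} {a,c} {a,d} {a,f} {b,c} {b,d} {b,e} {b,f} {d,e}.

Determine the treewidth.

A width-2 tree decomposition is:
Bags: B1 = {a, b, d}  B2 = {b, d, e}  B3 = {a, b, f}  B4 = {a, b, c}
Tree: B1–B2, B1–B3, B3–B4
The largest bag has 3 vertices, giving width 2; this decomposition certifies tw(G) ≤ 2. Conversely, {b, d, e} is a clique of size 3, and the vertices of any clique must share a bag in every tree decomposition; so some bag has ≥ 3 vertices and tw(G) ≥ 2. Therefore the treewidth is 2.

2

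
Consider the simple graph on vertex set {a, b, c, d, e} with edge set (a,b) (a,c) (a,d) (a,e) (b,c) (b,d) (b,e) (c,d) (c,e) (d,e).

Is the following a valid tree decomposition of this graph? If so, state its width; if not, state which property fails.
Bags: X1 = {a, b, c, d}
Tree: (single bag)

No — vertex e appears in no bag.

A tree decomposition must satisfy three properties: every vertex lies in some bag; for every edge, both endpoints lie together in some bag; and for every vertex, the bags containing it form a connected subtree. Here vertex e appears in no bag, so the decomposition is invalid.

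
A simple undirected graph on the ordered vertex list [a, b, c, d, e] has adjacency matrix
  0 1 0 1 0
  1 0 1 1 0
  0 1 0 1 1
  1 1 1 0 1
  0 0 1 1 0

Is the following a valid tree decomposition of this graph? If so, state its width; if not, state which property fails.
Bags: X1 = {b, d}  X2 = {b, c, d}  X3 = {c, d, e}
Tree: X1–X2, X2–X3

No — vertex a appears in no bag.

A tree decomposition must satisfy three properties: every vertex lies in some bag; for every edge, both endpoints lie together in some bag; and for every vertex, the bags containing it form a connected subtree. Here vertex a appears in no bag, so the decomposition is invalid.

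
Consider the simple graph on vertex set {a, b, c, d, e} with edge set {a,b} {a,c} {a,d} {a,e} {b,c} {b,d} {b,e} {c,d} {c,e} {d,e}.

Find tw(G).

A width-4 tree decomposition is:
Bags: B1 = {a, b, c, d, e}
Tree: (single bag)
A single bag containing all 5 vertices is trivially a valid decomposition of width 4. For the lower bound, the 5 vertices {a, b, c, d, e} are pairwise adjacent, and any tree decomposition puts a clique entirely inside one bag — forcing width ≥ 4. The upper and lower bounds meet at 4, so that is the treewidth.

4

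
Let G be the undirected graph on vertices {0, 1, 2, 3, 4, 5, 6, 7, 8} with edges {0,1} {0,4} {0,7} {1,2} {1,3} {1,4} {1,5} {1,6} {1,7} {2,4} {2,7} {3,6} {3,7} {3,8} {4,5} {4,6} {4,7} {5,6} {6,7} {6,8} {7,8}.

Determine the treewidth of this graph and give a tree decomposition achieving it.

Treewidth 3.
Bags: B1 = {1, 2, 4, 7}  B2 = {0, 1, 4, 7}  B3 = {1, 4, 6, 7}  B4 = {1, 3, 6, 7}  B5 = {1, 4, 5, 6}  B6 = {3, 6, 7, 8}
Tree: B1–B2, B1–B3, B3–B4, B3–B5, B4–B6

Each bag holds 4 vertices, so the decomposition has width 3, which upper-bounds the treewidth. Conversely, {3, 6, 7, 8} is a clique of size 4, and the vertices of any clique must share a bag in every tree decomposition; so some bag has ≥ 4 vertices and tw(G) ≥ 3. Therefore the treewidth is 3.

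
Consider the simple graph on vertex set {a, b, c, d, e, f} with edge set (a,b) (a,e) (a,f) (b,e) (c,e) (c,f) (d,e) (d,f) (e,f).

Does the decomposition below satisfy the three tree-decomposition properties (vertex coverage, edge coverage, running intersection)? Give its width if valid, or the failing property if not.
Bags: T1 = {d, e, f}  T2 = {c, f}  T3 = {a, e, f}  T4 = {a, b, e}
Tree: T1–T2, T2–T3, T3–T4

No — edge (e,c) lies in no bag.

A tree decomposition must satisfy three properties: every vertex lies in some bag; for every edge, both endpoints lie together in some bag; and for every vertex, the bags containing it form a connected subtree. Here edge (e,c) lies in no bag, so the decomposition is invalid.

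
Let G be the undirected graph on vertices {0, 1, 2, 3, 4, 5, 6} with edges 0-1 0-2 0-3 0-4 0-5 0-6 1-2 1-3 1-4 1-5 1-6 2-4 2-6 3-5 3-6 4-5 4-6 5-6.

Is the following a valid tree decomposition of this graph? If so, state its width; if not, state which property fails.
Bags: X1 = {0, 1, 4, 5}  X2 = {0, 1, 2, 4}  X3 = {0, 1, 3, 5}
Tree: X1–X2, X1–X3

A tree decomposition must satisfy three properties: every vertex lies in some bag; for every edge, both endpoints lie together in some bag; and for every vertex, the bags containing it form a connected subtree. Here vertex 6 appears in no bag, so the decomposition is invalid.

No — vertex 6 appears in no bag.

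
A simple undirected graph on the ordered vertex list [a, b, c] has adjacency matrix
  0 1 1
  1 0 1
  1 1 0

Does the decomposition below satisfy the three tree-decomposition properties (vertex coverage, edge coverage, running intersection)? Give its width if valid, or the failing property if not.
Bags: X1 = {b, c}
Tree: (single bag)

A tree decomposition must satisfy three properties: every vertex lies in some bag; for every edge, both endpoints lie together in some bag; and for every vertex, the bags containing it form a connected subtree. Here vertex a appears in no bag, so the decomposition is invalid.

No — vertex a appears in no bag.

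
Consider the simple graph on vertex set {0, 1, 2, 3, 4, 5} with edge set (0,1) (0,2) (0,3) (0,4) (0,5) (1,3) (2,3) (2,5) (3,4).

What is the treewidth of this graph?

2

A width-2 tree decomposition is:
Bags: B1 = {0, 3, 4}  B2 = {0, 1, 3}  B3 = {0, 2, 3}  B4 = {0, 2, 5}
Tree: B1–B2, B2–B3, B3–B4
The largest bag has 3 vertices, giving width 2; this decomposition certifies tw(G) ≤ 2. On the other hand G contains the 3-clique {0, 1, 3}. A clique must lie in a single bag of any decomposition, so no decomposition can have width below 2. Hence tw(G) = 2 exactly.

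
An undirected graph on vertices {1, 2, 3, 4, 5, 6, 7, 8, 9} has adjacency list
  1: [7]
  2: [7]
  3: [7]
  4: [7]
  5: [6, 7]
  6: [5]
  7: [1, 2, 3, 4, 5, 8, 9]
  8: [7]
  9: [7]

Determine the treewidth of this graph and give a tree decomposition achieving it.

Each bag holds 2 vertices, so the decomposition has width 1, which upper-bounds the treewidth. G has an edge, so its treewidth is at least 1. The upper and lower bounds meet at 1, so that is the treewidth.

Treewidth 1.
One optimal decomposition is:
Bags: B1 = {3, 7}  B2 = {4, 7}  B3 = {1, 7}  B4 = {5, 7}  B5 = {7, 8}  B6 = {2, 7}  B7 = {7, 9}  B8 = {5, 6}
Tree: B1–B2, B1–B3, B1–B4, B2–B5, B5–B6, B4–B7, B4–B8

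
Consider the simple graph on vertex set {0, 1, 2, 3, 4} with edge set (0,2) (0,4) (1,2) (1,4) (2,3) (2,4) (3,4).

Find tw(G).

2

A width-2 tree decomposition is:
Bags: B1 = {1, 2, 4}  B2 = {2, 3, 4}  B3 = {0, 2, 4}
Tree: B1–B2, B2–B3
Every bag has size at most 3, so the width is 3 − 1 = 2 and tw(G) ≤ 2. On the other hand G contains the 3-clique {0, 2, 4}. A clique must lie in a single bag of any decomposition, so no decomposition can have width below 2. Hence tw(G) = 2 exactly.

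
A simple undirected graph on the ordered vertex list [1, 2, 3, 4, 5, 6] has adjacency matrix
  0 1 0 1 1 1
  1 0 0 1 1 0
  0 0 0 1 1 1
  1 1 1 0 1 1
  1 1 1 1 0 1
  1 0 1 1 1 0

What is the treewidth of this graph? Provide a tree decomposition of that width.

The largest bag has 4 vertices, giving width 3; this decomposition certifies tw(G) ≤ 3. Conversely, {1, 2, 4, 5} is a clique of size 4, and the vertices of any clique must share a bag in every tree decomposition; so some bag has ≥ 4 vertices and tw(G) ≥ 3. Therefore the treewidth is 3.

Treewidth 3.
One such decomposition:
Bags: B1 = {1, 2, 4, 5}  B2 = {1, 4, 5, 6}  B3 = {3, 4, 5, 6}
Tree: B1–B2, B2–B3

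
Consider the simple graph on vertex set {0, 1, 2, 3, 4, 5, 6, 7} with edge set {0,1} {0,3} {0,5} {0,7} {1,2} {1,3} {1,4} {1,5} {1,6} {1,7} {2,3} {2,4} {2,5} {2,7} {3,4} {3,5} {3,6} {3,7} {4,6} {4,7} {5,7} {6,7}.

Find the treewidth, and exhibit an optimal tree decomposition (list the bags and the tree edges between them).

Each bag holds 5 vertices, so the decomposition has width 4, which upper-bounds the treewidth. Conversely, {0, 1, 3, 5, 7} is a clique of size 5, and the vertices of any clique must share a bag in every tree decomposition; so some bag has ≥ 5 vertices and tw(G) ≥ 4. Therefore the treewidth is 4.

Treewidth 4.
One such decomposition:
Bags: B1 = {1, 2, 3, 4, 7}  B2 = {1, 2, 3, 5, 7}  B3 = {0, 1, 3, 5, 7}  B4 = {1, 3, 4, 6, 7}
Tree: B1–B2, B2–B3, B1–B4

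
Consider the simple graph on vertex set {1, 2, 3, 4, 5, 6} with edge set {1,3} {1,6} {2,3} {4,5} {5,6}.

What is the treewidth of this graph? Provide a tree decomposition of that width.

Each bag holds 2 vertices, so the decomposition has width 1, which upper-bounds the treewidth. Since G has at least one edge (e.g. 2–3), it is not an edgeless graph, so tw(G) ≥ 1. The upper and lower bounds meet at 1, so that is the treewidth.

Treewidth 1.
One optimal decomposition is:
Bags: B1 = {2, 3}  B2 = {1, 3}  B3 = {1, 6}  B4 = {5, 6}  B5 = {4, 5}
Tree: B1–B2, B2–B3, B3–B4, B4–B5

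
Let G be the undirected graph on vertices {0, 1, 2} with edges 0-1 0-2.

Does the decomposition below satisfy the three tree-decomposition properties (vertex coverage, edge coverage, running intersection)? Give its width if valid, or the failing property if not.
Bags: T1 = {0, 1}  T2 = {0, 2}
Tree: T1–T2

Every vertex of G appears in some bag (union = {0, 1, 2}); every edge is covered by a bag; and for each vertex v the set of bags containing v is connected in the bag tree. The decomposition is therefore valid. The largest bag has 2 vertices, so the width is 1.

Yes; width 1.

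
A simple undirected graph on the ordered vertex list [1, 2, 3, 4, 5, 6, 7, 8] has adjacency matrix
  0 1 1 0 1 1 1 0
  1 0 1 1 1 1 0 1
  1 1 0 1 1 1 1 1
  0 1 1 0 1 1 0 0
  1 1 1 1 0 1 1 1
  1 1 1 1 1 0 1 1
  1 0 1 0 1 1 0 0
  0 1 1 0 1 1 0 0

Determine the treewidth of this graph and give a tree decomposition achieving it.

Treewidth 4.
One optimal decomposition is:
Bags: B1 = {1, 3, 5, 6, 7}  B2 = {1, 2, 3, 5, 6}  B3 = {2, 3, 4, 5, 6}  B4 = {2, 3, 5, 6, 8}
Tree: B1–B2, B2–B3, B2–B4

Every bag has size at most 5, so the width is 5 − 1 = 4 and tw(G) ≤ 4. Conversely, {2, 3, 5, 6, 8} is a clique of size 5, and the vertices of any clique must share a bag in every tree decomposition; so some bag has ≥ 5 vertices and tw(G) ≥ 4. The upper and lower bounds meet at 4, so that is the treewidth.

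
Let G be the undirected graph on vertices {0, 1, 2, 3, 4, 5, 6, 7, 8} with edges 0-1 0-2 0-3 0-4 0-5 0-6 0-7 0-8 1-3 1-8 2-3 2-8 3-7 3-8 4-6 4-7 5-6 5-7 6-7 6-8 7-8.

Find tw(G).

A width-3 tree decomposition is:
Bags: B1 = {0, 4, 6, 7}  B2 = {0, 6, 7, 8}  B3 = {0, 5, 6, 7}  B4 = {0, 3, 7, 8}  B5 = {0, 2, 3, 8}  B6 = {0, 1, 3, 8}
Tree: B1–B2, B1–B3, B2–B4, B4–B5, B4–B6
The largest bag has 4 vertices, giving width 3; this decomposition certifies tw(G) ≤ 3. Conversely, {0, 1, 3, 8} is a clique of size 4, and the vertices of any clique must share a bag in every tree decomposition; so some bag has ≥ 4 vertices and tw(G) ≥ 3. Combining the bounds, tw(G) = 3.

3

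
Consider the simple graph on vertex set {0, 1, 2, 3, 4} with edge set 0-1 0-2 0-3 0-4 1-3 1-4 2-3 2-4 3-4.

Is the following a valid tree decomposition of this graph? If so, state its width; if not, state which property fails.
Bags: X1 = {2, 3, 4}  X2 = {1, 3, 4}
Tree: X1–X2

No — vertex 0 appears in no bag.

A tree decomposition must satisfy three properties: every vertex lies in some bag; for every edge, both endpoints lie together in some bag; and for every vertex, the bags containing it form a connected subtree. Here vertex 0 appears in no bag, so the decomposition is invalid.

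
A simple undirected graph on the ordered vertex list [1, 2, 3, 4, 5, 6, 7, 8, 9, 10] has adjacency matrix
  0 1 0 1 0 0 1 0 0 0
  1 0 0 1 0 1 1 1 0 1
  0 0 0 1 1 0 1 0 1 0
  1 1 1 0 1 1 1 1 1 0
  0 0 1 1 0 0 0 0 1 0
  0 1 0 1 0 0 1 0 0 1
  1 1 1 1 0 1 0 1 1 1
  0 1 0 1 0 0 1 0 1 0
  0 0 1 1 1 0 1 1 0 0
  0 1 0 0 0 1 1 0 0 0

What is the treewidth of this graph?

3

A width-3 tree decomposition is:
Bags: B1 = {2, 4, 7, 8}  B2 = {1, 2, 4, 7}  B3 = {4, 7, 8, 9}  B4 = {2, 4, 6, 7}  B5 = {3, 4, 7, 9}  B6 = {3, 4, 5, 9}  B7 = {2, 6, 7, 10}
Tree: B1–B2, B1–B3, B1–B4, B3–B5, B5–B6, B4–B7
Each bag holds 4 vertices, so the decomposition has width 3, which upper-bounds the treewidth. For the lower bound, the 4 vertices {2, 6, 7, 10} are pairwise adjacent, and any tree decomposition puts a clique entirely inside one bag — forcing width ≥ 3. Hence tw(G) = 3 exactly.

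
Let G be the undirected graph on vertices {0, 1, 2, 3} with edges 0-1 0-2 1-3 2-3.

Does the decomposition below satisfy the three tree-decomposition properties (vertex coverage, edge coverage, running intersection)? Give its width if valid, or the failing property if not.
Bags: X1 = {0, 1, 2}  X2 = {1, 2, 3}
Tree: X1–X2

Yes; width 2.

Every vertex of G appears in some bag (union = {0, 1, 2, 3}); every edge is covered by a bag; and for each vertex v the set of bags containing v is connected in the bag tree. The decomposition is therefore valid. The largest bag has 3 vertices, so the width is 2.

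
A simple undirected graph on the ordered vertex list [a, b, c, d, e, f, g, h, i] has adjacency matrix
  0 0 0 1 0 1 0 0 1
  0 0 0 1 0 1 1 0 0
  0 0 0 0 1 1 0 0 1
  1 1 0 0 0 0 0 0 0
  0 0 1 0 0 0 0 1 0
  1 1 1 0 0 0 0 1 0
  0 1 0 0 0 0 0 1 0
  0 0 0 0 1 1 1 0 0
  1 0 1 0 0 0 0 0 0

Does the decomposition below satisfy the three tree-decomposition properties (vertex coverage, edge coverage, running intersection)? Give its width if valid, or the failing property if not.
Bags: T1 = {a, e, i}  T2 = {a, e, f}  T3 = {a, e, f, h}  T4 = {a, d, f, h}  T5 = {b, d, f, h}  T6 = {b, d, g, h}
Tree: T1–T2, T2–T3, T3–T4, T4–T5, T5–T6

A tree decomposition must satisfy three properties: every vertex lies in some bag; for every edge, both endpoints lie together in some bag; and for every vertex, the bags containing it form a connected subtree. Here vertex c appears in no bag, so the decomposition is invalid.

No — vertex c appears in no bag.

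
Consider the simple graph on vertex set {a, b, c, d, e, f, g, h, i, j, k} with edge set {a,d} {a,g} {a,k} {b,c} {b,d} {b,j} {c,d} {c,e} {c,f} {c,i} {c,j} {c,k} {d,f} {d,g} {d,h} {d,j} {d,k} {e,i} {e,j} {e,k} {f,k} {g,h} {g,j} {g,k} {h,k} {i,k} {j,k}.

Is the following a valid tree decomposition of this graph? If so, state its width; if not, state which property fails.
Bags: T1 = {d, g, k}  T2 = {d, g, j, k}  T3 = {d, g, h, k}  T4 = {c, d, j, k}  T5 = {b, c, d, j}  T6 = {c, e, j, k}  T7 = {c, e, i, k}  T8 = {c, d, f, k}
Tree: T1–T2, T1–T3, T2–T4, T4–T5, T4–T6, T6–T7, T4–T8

A tree decomposition must satisfy three properties: every vertex lies in some bag; for every edge, both endpoints lie together in some bag; and for every vertex, the bags containing it form a connected subtree. Here vertex a appears in no bag, so the decomposition is invalid.

No — vertex a appears in no bag.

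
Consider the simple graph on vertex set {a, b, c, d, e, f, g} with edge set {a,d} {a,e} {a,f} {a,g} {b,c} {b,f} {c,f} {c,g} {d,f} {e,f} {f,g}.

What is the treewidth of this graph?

2

A width-2 tree decomposition is:
Bags: B1 = {a, f, g}  B2 = {c, f, g}  B3 = {a, e, f}  B4 = {b, c, f}  B5 = {a, d, f}
Tree: B1–B2, B1–B3, B2–B4, B1–B5
Every bag has size at most 3, so the width is 3 − 1 = 2 and tw(G) ≤ 2. Conversely, {c, f, g} is a clique of size 3, and the vertices of any clique must share a bag in every tree decomposition; so some bag has ≥ 3 vertices and tw(G) ≥ 2. Combining the bounds, tw(G) = 2.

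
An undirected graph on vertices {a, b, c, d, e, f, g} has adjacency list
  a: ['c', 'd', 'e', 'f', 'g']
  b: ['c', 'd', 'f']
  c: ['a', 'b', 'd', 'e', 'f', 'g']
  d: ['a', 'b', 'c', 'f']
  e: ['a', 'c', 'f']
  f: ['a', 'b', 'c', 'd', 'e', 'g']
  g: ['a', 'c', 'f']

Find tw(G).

3

A width-3 tree decomposition is:
Bags: B1 = {a, c, d, f}  B2 = {b, c, d, f}  B3 = {a, c, e, f}  B4 = {a, c, f, g}
Tree: B1–B2, B1–B3, B3–B4
Every bag has size at most 4, so the width is 4 − 1 = 3 and tw(G) ≤ 3. On the other hand G contains the 4-clique {a, c, d, f}. A clique must lie in a single bag of any decomposition, so no decomposition can have width below 3. Hence tw(G) = 3 exactly.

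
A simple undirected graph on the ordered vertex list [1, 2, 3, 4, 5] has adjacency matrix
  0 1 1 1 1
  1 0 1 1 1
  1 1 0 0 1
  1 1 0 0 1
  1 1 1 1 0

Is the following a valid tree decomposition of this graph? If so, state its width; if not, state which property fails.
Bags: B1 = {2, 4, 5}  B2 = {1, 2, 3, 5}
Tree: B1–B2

No — edge (1,4) lies in no bag.

A tree decomposition must satisfy three properties: every vertex lies in some bag; for every edge, both endpoints lie together in some bag; and for every vertex, the bags containing it form a connected subtree. Here edge (1,4) lies in no bag, so the decomposition is invalid.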